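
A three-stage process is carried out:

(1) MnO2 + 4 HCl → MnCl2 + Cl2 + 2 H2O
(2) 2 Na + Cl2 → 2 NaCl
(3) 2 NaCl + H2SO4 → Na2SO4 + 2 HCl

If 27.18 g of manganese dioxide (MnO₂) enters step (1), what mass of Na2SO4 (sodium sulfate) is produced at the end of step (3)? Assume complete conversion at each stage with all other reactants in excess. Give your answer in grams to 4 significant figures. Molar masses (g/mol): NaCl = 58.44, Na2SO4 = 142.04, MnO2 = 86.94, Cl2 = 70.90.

n(MnO2) = 27.18 / 86.94 = 0.31263 mol.
Reaction (1): MnO2→Cl2 ratio 1:1 ⇒ n(Cl2) = 0.31263 mol.
Reaction (2): Cl2→NaCl ratio 1:2 ⇒ n(NaCl) = 0.62526 mol.
Reaction (3): NaCl→Na2SO4 ratio 2:1 ⇒ n(Na2SO4) = 0.31263 mol.
Mass of Na2SO4 = 0.31263 × 142.04 = 44.406 g.

44.41 g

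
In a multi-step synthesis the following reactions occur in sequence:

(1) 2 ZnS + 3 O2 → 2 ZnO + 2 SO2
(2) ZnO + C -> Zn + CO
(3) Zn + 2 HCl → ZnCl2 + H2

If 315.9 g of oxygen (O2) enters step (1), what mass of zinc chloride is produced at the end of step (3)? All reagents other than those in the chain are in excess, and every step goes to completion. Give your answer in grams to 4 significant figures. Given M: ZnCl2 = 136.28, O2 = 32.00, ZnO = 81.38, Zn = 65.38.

n(O2) = 315.9 / 32.00 = 9.8719 mol.
Reaction (1): O2→ZnO ratio 3:2 ⇒ n(ZnO) = 6.5812 mol.
Reaction (2): ZnO→Zn ratio 1:1 ⇒ n(Zn) = 6.5812 mol.
Reaction (3): Zn→ZnCl2 ratio 1:1 ⇒ n(ZnCl2) = 6.5812 mol.
Mass of ZnCl2 = 6.5812 × 136.28 = 896.89 g.

896.9 g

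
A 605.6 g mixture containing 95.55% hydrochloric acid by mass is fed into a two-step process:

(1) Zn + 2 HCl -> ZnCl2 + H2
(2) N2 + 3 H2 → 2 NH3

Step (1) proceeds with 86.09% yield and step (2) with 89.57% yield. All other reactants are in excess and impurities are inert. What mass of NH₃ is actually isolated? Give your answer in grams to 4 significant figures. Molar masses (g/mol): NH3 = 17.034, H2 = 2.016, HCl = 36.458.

69.49 g

Pure HCl = 605.6 × 0.9555 = 578.65 g.
n(HCl) = 578.65 / 36.458 = 15.872 mol.
Step 1 (HCl:H2 = 2:1): theoretical n(H2) = 7.9359 mol; at 86.09% yield, n(H2) = 6.8320 mol.
Step 2 (H2:NH3 = 3:2): theoretical n(NH3) = 4.5547 mol, so theoretical mass = 4.5547 × 17.034 = 77.584 g.
At 89.57% yield, actual mass of NH3 = 77.584 × 0.8957 = 69.492 g.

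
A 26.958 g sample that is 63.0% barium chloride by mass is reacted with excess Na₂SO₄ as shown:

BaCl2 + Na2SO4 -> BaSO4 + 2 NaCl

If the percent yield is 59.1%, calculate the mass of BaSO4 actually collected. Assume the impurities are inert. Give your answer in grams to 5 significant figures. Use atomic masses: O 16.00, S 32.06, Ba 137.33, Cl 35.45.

Pure BaCl2 available = 26.958 g × 0.630 = 16.9835 g.
M(BaCl2) = 137.33 + 2(35.45) = 208.23 g/mol.
M(BaSO4) = 137.33 + 32.06 + 4(16.00) = 233.39 g/mol.
n(BaCl2) = 16.9835 g / 208.23 g/mol = 0.0815614 mol.
From the equation the BaCl2:BaSO4 mole ratio is 1:1, so n(BaSO4) = 0.0815614 × 1/1 = 0.0815614 mol.
Mass of BaSO4 = 0.0815614 mol × 233.39 g/mol = 19.0356 g.
Actual mass collected = 19.0356 g × 0.591 = 11.2501 g.

11.250 g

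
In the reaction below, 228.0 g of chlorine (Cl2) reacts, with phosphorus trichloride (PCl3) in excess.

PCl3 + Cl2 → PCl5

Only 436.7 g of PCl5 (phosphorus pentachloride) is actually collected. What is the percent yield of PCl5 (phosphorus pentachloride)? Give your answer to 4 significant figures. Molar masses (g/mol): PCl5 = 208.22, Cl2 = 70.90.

65.22 %

n(Cl2) = 228.00 g / 70.90 g/mol = 3.2158 mol.
From the equation the Cl2:PCl5 mole ratio is 1:1, so n(PCl5) = 3.2158 × 1/1 = 3.2158 mol.
Mass of PCl5 = 3.2158 mol × 208.22 g/mol = 669.59 g.
This is the theoretical yield. Percent yield = 436.7 g / 669.59 g × 100% = 65.219%.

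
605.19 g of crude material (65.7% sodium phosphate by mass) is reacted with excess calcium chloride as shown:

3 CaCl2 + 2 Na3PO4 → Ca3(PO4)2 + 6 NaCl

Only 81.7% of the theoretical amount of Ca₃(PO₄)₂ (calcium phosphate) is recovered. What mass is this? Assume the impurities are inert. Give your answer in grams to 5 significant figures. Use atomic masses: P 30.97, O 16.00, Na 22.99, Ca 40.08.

307.31 g

Pure Na3PO4 available = 605.19 g × 0.657 = 397.610 g.
M(Na3PO4) = 3(22.99) + 30.97 + 4(16.00) = 163.94 g/mol.
M(Ca3(PO4)2) = 3(40.08) + 2(30.97) + 8(16.00) = 310.18 g/mol.
n(Na3PO4) = 397.610 g / 163.94 g/mol = 2.42534 mol.
From the equation the Na3PO4:Ca3(PO4)2 mole ratio is 2:1, so n(Ca3(PO4)2) = 2.42534 × 1/2 = 1.21267 mol.
Mass of Ca3(PO4)2 = 1.21267 mol × 310.18 g/mol = 376.146 g.
Actual mass collected = 376.146 g × 0.817 = 307.311 g.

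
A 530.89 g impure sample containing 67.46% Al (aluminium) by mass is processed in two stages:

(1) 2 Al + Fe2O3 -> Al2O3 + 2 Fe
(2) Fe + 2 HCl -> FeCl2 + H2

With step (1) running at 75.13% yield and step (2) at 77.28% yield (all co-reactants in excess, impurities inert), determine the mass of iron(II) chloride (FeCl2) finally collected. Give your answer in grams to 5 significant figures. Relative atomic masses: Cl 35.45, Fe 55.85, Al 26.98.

976.87 g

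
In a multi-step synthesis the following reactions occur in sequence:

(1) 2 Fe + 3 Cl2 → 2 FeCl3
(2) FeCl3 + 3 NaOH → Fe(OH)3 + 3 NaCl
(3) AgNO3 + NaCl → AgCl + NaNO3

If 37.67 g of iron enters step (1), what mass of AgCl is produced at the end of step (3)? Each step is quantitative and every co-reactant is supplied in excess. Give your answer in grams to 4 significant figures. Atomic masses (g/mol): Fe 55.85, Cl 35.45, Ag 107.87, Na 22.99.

290.0 g

M(Fe) = 55.85 g/mol.
M(AgCl) = 107.87 + 35.45 = 143.32 g/mol.
n(Fe) = 37.67 / 55.85 = 0.67449 mol.
Reaction (1): Fe→FeCl3 ratio 2:2 ⇒ n(FeCl3) = 0.67449 mol.
Reaction (2): FeCl3→NaCl ratio 1:3 ⇒ n(NaCl) = 2.0235 mol.
Reaction (3): NaCl→AgCl ratio 1:1 ⇒ n(AgCl) = 2.0235 mol.
Mass of AgCl = 2.0235 × 143.32 = 290.00 g.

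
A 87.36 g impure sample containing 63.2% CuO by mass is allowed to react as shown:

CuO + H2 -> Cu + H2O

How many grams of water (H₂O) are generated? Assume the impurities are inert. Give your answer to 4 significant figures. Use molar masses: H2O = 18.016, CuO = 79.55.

12.50 g

Mass of pure CuO = 87.36 g × 0.632 = 55.212 g.
n(CuO) = 55.212 g / 79.55 g/mol = 0.69405 mol.
From the equation the CuO:H2O mole ratio is 1:1, so n(H2O) = 0.69405 × 1/1 = 0.69405 mol.
Mass of H2O = 0.69405 mol × 18.016 g/mol = 12.504 g.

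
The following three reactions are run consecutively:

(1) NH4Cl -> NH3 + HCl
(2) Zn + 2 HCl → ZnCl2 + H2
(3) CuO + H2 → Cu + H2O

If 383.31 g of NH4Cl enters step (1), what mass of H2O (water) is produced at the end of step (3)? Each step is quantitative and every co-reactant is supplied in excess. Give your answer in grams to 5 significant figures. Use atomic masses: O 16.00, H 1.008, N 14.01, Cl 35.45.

64.549 g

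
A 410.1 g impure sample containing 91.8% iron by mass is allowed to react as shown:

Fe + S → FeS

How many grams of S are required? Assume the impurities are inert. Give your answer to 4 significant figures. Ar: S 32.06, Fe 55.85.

Mass of pure Fe = 410.1 g × 0.918 = 376.47 g.
M(Fe) = 55.85 g/mol.
M(S) = 32.06 g/mol.
n(Fe) = 376.47 g / 55.85 g/mol = 6.7408 mol.
From the equation the Fe:S mole ratio is 1:1, so n(S) = 6.7408 × 1/1 = 6.7408 mol.
Mass of S = 6.7408 mol × 32.06 g/mol = 216.11 g.

216.1 g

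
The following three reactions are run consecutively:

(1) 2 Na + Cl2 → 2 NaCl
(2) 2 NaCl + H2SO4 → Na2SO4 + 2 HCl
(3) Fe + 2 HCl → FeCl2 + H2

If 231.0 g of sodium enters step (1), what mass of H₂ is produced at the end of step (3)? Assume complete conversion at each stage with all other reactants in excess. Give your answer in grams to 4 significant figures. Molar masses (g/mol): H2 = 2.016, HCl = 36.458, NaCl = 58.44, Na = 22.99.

n(Na) = 231.0 / 22.99 = 10.048 mol.
Reaction (1): Na→NaCl ratio 2:2 ⇒ n(NaCl) = 10.048 mol.
Reaction (2): NaCl→HCl ratio 2:2 ⇒ n(HCl) = 10.048 mol.
Reaction (3): HCl→H2 ratio 2:1 ⇒ n(H2) = 5.0239 mol.
Mass of H2 = 5.0239 × 2.016 = 10.128 g.

10.13 g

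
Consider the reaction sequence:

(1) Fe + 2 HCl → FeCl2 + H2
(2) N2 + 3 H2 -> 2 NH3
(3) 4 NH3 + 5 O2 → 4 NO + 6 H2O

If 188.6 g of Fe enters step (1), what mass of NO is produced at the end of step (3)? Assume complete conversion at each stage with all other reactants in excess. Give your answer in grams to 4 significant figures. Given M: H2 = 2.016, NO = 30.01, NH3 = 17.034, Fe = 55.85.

n(Fe) = 188.6 / 55.85 = 3.3769 mol.
Reaction (1): Fe→H2 ratio 1:1 ⇒ n(H2) = 3.3769 mol.
Reaction (2): H2→NH3 ratio 3:2 ⇒ n(NH3) = 2.2513 mol.
Reaction (3): NH3→NO ratio 4:4 ⇒ n(NO) = 2.2513 mol.
Mass of NO = 2.2513 × 30.01 = 67.561 g.

67.56 g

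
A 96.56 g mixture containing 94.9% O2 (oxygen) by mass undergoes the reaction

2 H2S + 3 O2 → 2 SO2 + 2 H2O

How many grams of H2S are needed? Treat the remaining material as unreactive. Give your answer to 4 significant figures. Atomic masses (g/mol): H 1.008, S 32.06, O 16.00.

Mass of pure O2 = 96.56 g × 0.949 = 91.635 g.
M(O2) = 2(16.00) = 32.00 g/mol.
M(H2S) = 2(1.008) + 32.06 = 34.076 g/mol.
n(O2) = 91.635 g / 32.00 g/mol = 2.8636 mol.
From the equation the O2:H2S mole ratio is 3:2, so n(H2S) = 2.8636 × 2/3 = 1.9091 mol.
Mass of H2S = 1.9091 mol × 34.076 g/mol = 65.054 g.

65.05 g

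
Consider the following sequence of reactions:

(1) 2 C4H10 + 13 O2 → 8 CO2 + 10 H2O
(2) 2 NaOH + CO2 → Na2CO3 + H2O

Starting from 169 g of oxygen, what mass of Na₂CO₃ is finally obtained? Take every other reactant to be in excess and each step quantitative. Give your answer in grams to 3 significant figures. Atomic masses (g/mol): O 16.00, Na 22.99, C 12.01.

M(O2) = 2(16.00) = 32.00 g/mol.
M(Na2CO3) = 2(22.99) + 12.01 + 3(16.00) = 105.99 g/mol.
n(O2) = 169.0 / 32.00 = 5.281 mol.
Step 1 gives a 13:8 ratio of O2 to CO2, so n(CO2) = 3.250 mol.
In step 2 the CO2:Na2CO3 ratio is 1:1, so n(Na2CO3) = 3.250 mol.
Mass of Na2CO3 = 3.250 × 105.99 = 344.5 g.

344 g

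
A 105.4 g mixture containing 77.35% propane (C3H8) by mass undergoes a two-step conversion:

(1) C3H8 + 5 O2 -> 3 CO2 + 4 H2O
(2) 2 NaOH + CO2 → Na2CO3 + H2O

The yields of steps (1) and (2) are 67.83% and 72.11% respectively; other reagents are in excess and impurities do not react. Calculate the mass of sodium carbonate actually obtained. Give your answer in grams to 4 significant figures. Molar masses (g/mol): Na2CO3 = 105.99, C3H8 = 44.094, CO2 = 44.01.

287.6 g

Pure C3H8 = 105.4 × 0.7735 = 81.527 g.
n(C3H8) = 81.527 / 44.094 = 1.8489 mol.
Step 1 (C3H8:CO2 = 1:3): theoretical n(CO2) = 5.5468 mol; at 67.83% yield, n(CO2) = 3.7624 mol.
Step 2 (CO2:Na2CO3 = 1:1): theoretical n(Na2CO3) = 3.7624 mol, so theoretical mass = 3.7624 × 105.99 = 398.78 g.
At 72.11% yield, actual mass of Na2CO3 = 398.78 × 0.7211 = 287.56 g.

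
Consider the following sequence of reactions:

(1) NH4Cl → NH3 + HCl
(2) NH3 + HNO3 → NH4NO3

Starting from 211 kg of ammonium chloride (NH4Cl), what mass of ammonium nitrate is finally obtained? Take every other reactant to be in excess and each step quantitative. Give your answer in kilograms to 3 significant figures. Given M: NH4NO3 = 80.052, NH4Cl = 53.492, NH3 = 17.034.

211 kg = 211000 g.
n(NH4Cl) = 211000 / 53.492 = 3945 mol.
Step 1 gives a 1:1 ratio of NH4Cl to NH3, so n(NH3) = 3945 mol.
In step 2 the NH3:NH4NO3 ratio is 1:1, so n(NH4NO3) = 3945 mol.
Mass of NH4NO3 = 3945 × 80.052 = 315800 g = 316 kg.

316 kg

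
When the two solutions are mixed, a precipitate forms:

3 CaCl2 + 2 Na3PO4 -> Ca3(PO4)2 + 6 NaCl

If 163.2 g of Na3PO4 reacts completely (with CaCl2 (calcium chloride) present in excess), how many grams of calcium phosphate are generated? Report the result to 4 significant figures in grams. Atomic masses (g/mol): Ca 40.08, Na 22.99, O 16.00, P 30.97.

M(Na3PO4) = 3(22.99) + 30.97 + 4(16.00) = 163.94 g/mol.
M(Ca3(PO4)2) = 3(40.08) + 2(30.97) + 8(16.00) = 310.18 g/mol.
n(Na3PO4) = 163.20 g / 163.94 g/mol = 0.99549 mol.
From the equation the Na3PO4:Ca3(PO4)2 mole ratio is 2:1, so n(Ca3(PO4)2) = 0.99549 × 1/2 = 0.49774 mol.
Mass of Ca3(PO4)2 = 0.49774 mol × 310.18 g/mol = 154.39 g.

154.4 g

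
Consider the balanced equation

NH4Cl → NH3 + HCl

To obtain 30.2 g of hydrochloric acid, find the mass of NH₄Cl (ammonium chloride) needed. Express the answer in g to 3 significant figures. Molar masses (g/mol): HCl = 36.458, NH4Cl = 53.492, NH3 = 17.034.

44.3 g

n(HCl) = 30.20 g / 36.458 g/mol = 0.8284 mol.
From the equation the HCl:NH4Cl mole ratio is 1:1, so n(NH4Cl) = 0.8284 × 1/1 = 0.8284 mol.
Mass of NH4Cl = 0.8284 mol × 53.492 g/mol = 44.31 g.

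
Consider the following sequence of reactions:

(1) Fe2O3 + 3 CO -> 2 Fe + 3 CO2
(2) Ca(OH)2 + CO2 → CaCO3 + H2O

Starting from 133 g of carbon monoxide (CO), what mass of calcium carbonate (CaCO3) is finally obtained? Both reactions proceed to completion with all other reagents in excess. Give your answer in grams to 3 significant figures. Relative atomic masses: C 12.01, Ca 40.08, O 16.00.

475 g

M(CO) = 12.01 + 16.00 = 28.01 g/mol.
M(CaCO3) = 40.08 + 12.01 + 3(16.00) = 100.09 g/mol.
n(CO) = 133.0 / 28.01 = 4.748 mol.
Step 1 gives a 3:3 ratio of CO to CO2, so n(CO2) = 4.748 mol.
In step 2 the CO2:CaCO3 ratio is 1:1, so n(CaCO3) = 4.748 mol.
Mass of CaCO3 = 4.748 × 100.09 = 475.3 g.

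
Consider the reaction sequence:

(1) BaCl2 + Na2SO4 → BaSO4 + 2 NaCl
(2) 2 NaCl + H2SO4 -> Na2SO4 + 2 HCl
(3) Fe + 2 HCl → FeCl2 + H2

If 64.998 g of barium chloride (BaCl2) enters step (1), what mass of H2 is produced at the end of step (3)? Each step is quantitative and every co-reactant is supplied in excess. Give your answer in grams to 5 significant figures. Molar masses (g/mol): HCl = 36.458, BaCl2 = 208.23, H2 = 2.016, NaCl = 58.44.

n(BaCl2) = 64.998 / 208.23 = 0.312145 mol.
Reaction (1): BaCl2→NaCl ratio 1:2 ⇒ n(NaCl) = 0.624290 mol.
Reaction (2): NaCl→HCl ratio 2:2 ⇒ n(HCl) = 0.624290 mol.
Reaction (3): HCl→H2 ratio 2:1 ⇒ n(H2) = 0.312145 mol.
Mass of H2 = 0.312145 × 2.016 = 0.629285 g.

0.62928 g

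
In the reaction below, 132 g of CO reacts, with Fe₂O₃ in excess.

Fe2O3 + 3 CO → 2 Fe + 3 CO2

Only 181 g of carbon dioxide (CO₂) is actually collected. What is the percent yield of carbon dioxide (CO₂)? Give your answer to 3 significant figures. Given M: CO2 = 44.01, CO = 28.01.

n(CO) = 132.0 g / 28.01 g/mol = 4.713 mol.
From the equation the CO:CO2 mole ratio is 3:3, so n(CO2) = 4.713 × 3/3 = 4.713 mol.
Mass of CO2 = 4.713 mol × 44.01 g/mol = 207.4 g.
This is the theoretical yield. Percent yield = 181 g / 207.4 g × 100% = 87.27%.

87.3 %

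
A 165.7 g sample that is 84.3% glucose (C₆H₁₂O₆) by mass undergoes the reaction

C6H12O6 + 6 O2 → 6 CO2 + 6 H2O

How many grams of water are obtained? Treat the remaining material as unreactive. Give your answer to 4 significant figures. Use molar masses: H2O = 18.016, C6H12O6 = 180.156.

83.81 g

Mass of pure C6H12O6 = 165.7 g × 0.843 = 139.69 g.
n(C6H12O6) = 139.69 g / 180.156 g/mol = 0.77536 mol.
From the equation the C6H12O6:H2O mole ratio is 1:6, so n(H2O) = 0.77536 × 6/1 = 4.6521 mol.
Mass of H2O = 4.6521 mol × 18.016 g/mol = 83.813 g.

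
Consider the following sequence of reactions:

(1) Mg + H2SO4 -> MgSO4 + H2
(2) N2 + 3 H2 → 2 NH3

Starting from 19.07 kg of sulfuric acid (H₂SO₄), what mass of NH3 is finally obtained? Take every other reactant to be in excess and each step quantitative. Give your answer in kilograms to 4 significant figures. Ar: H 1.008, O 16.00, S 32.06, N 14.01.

2.208 kg

M(H2SO4) = 2(1.008) + 32.06 + 4(16.00) = 98.076 g/mol.
M(NH3) = 14.01 + 3(1.008) = 17.034 g/mol.
19.07 kg = 19070 g.
n(H2SO4) = 19070 / 98.076 = 194.44 mol.
Step 1 gives a 1:1 ratio of H2SO4 to H2, so n(H2) = 194.44 mol.
In step 2 the H2:NH3 ratio is 3:2, so n(NH3) = 129.63 mol.
Mass of NH3 = 129.63 × 17.034 = 2208.1 g = 2.208 kg.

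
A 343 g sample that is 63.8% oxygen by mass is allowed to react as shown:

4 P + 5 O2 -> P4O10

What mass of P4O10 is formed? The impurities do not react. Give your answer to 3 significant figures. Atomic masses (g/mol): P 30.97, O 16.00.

Mass of pure O2 = 343 g × 0.638 = 218.8 g.
M(O2) = 2(16.00) = 32.00 g/mol.
M(P4O10) = 4(30.97) + 10(16.00) = 283.88 g/mol.
n(O2) = 218.8 g / 32.00 g/mol = 6.839 mol.
From the equation the O2:P4O10 mole ratio is 5:1, so n(P4O10) = 6.839 × 1/5 = 1.368 mol.
Mass of P4O10 = 1.368 mol × 283.88 g/mol = 388.3 g.

388 g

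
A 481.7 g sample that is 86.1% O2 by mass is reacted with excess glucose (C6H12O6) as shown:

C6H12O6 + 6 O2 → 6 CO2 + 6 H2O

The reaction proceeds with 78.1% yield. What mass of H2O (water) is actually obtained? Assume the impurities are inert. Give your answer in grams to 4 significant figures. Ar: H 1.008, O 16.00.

Pure O2 available = 481.7 g × 0.861 = 414.74 g.
M(O2) = 2(16.00) = 32.00 g/mol.
M(H2O) = 2(1.008) + 16.00 = 18.016 g/mol.
n(O2) = 414.74 g / 32.00 g/mol = 12.961 mol.
From the equation the O2:H2O mole ratio is 6:6, so n(H2O) = 12.961 × 6/6 = 12.961 mol.
Mass of H2O = 12.961 mol × 18.016 g/mol = 233.50 g.
Actual mass collected = 233.50 g × 0.781 = 182.36 g.

182.4 g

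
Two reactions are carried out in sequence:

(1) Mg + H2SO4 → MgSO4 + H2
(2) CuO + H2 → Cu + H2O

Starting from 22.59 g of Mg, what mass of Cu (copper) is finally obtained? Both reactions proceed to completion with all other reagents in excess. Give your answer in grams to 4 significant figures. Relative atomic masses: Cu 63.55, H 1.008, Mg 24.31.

M(Mg) = 24.31 g/mol.
M(Cu) = 63.55 g/mol.
n(Mg) = 22.590 / 24.31 = 0.92925 mol.
Step 1 gives a 1:1 ratio of Mg to H2, so n(H2) = 0.92925 mol.
In step 2 the H2:Cu ratio is 1:1, so n(Cu) = 0.92925 mol.
Mass of Cu = 0.92925 × 63.55 = 59.054 g.

59.05 g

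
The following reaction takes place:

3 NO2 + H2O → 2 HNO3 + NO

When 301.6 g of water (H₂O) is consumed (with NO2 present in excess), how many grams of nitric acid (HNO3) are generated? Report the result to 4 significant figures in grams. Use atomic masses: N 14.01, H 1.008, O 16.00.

M(H2O) = 2(1.008) + 16.00 = 18.016 g/mol.
M(HNO3) = 1.008 + 14.01 + 3(16.00) = 63.018 g/mol.
n(H2O) = 301.60 g / 18.016 g/mol = 16.741 mol.
From the equation the H2O:HNO3 mole ratio is 1:2, so n(HNO3) = 16.741 × 2/1 = 33.481 mol.
Mass of HNO3 = 33.481 mol × 63.018 g/mol = 2109.9 g.

2110 g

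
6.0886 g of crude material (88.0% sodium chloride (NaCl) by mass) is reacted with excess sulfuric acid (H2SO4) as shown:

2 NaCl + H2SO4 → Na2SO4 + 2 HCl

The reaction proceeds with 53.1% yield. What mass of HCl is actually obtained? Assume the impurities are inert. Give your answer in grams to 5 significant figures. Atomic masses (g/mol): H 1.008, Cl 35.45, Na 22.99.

Pure NaCl available = 6.0886 g × 0.880 = 5.35797 g.
M(NaCl) = 22.99 + 35.45 = 58.44 g/mol.
M(HCl) = 1.008 + 35.45 = 36.458 g/mol.
n(NaCl) = 5.35797 g / 58.44 g/mol = 0.0916832 mol.
From the equation the NaCl:HCl mole ratio is 2:2, so n(HCl) = 0.0916832 × 2/2 = 0.0916832 mol.
Mass of HCl = 0.0916832 mol × 36.458 g/mol = 3.34259 g.
Actual mass collected = 3.34259 g × 0.531 = 1.77491 g.

1.7749 g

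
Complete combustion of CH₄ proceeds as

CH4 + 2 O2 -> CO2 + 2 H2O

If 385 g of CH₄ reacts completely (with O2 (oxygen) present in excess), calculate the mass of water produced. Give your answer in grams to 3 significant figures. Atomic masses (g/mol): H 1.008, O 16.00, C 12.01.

865 g

M(CH4) = 12.01 + 4(1.008) = 16.042 g/mol.
M(H2O) = 2(1.008) + 16.00 = 18.016 g/mol.
n(CH4) = 385.0 g / 16.042 g/mol = 24.00 mol.
From the equation the CH4:H2O mole ratio is 1:2, so n(H2O) = 24.00 × 2/1 = 48.00 mol.
Mass of H2O = 48.00 mol × 18.016 g/mol = 864.8 g.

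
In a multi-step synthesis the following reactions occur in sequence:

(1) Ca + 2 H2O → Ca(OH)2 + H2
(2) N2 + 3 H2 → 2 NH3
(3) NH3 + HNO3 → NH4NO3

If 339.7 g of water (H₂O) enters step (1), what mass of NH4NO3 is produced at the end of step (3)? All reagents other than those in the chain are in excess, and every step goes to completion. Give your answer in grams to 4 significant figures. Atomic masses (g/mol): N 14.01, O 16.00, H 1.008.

M(H2O) = 2(1.008) + 16.00 = 18.016 g/mol.
M(NH4NO3) = 2(14.01) + 4(1.008) + 3(16.00) = 80.052 g/mol.
n(H2O) = 339.7 / 18.016 = 18.855 mol.
Reaction (1): H2O→H2 ratio 2:1 ⇒ n(H2) = 9.4277 mol.
Reaction (2): H2→NH3 ratio 3:2 ⇒ n(NH3) = 6.2852 mol.
Reaction (3): NH3→NH4NO3 ratio 1:1 ⇒ n(NH4NO3) = 6.2852 mol.
Mass of NH4NO3 = 6.2852 × 80.052 = 503.14 g.

503.1 g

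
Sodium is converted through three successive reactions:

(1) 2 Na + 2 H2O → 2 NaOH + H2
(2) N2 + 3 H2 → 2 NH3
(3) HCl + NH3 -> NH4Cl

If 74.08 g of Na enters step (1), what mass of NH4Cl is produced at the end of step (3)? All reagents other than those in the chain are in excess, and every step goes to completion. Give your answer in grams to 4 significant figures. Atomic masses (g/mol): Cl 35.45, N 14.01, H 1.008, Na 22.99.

M(Na) = 22.99 g/mol.
M(NH4Cl) = 14.01 + 4(1.008) + 35.45 = 53.492 g/mol.
n(Na) = 74.08 / 22.99 = 3.2223 mol.
Reaction (1): Na→H2 ratio 2:1 ⇒ n(H2) = 1.6111 mol.
Reaction (2): H2→NH3 ratio 3:2 ⇒ n(NH3) = 1.0741 mol.
Reaction (3): NH3→NH4Cl ratio 1:1 ⇒ n(NH4Cl) = 1.0741 mol.
Mass of NH4Cl = 1.0741 × 53.492 = 57.455 g.

57.46 g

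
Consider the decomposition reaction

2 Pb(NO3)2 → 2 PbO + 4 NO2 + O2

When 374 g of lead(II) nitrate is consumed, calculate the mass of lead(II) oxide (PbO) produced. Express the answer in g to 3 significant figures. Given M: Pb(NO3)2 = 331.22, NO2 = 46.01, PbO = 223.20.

252 g

n(Pb(NO3)2) = 374.0 g / 331.22 g/mol = 1.129 mol.
From the equation the Pb(NO3)2:PbO mole ratio is 2:2, so n(PbO) = 1.129 × 2/2 = 1.129 mol.
Mass of PbO = 1.129 mol × 223.20 g/mol = 252.0 g.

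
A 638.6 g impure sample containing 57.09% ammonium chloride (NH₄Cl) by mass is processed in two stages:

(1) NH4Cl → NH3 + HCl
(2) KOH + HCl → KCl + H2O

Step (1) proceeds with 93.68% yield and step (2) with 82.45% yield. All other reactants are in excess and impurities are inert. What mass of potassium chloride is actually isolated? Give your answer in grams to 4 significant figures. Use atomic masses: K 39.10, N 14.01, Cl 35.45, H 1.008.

392.5 g

Pure NH4Cl = 638.6 × 0.5709 = 364.58 g.
M(NH4Cl) = 14.01 + 4(1.008) + 35.45 = 53.492 g/mol.
M(KCl) = 39.10 + 35.45 = 74.55 g/mol.
n(NH4Cl) = 364.58 / 53.492 = 6.8155 mol.
Step 1 (NH4Cl:HCl = 1:1): theoretical n(HCl) = 6.8155 mol; at 93.68% yield, n(HCl) = 6.3848 mol.
Step 2 (HCl:KCl = 1:1): theoretical n(KCl) = 6.3848 mol, so theoretical mass = 6.3848 × 74.55 = 475.99 g.
At 82.45% yield, actual mass of KCl = 475.99 × 0.8245 = 392.45 g.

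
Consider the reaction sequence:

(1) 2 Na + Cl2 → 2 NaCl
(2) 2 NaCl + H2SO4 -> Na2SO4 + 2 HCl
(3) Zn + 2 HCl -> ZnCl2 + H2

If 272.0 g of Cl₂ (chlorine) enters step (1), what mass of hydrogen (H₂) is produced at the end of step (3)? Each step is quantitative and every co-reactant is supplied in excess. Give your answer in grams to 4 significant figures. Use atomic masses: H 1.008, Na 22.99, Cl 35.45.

M(Cl2) = 2(35.45) = 70.90 g/mol.
M(H2) = 2(1.008) = 2.016 g/mol.
n(Cl2) = 272.0 / 70.90 = 3.8364 mol.
Reaction (1): Cl2→NaCl ratio 1:2 ⇒ n(NaCl) = 7.6728 mol.
Reaction (2): NaCl→HCl ratio 2:2 ⇒ n(HCl) = 7.6728 mol.
Reaction (3): HCl→H2 ratio 2:1 ⇒ n(H2) = 3.8364 mol.
Mass of H2 = 3.8364 × 2.016 = 7.7342 g.

7.734 g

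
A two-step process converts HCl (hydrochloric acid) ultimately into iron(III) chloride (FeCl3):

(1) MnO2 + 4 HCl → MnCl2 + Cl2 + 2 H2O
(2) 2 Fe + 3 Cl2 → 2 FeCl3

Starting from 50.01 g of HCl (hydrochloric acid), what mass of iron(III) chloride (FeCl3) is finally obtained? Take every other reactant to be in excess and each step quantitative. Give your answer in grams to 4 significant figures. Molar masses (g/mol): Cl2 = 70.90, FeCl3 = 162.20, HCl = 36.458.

37.08 g

n(HCl) = 50.010 / 36.458 = 1.3717 mol.
Step 1 gives a 4:1 ratio of HCl to Cl2, so n(Cl2) = 0.34293 mol.
In step 2 the Cl2:FeCl3 ratio is 3:2, so n(FeCl3) = 0.22862 mol.
Mass of FeCl3 = 0.22862 × 162.20 = 37.082 g.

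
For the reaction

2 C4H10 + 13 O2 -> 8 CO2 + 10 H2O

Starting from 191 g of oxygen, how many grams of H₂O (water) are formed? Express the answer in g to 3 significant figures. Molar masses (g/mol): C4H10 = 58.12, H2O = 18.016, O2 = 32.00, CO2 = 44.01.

82.7 g

n(O2) = 191.0 g / 32.00 g/mol = 5.969 mol.
From the equation the O2:H2O mole ratio is 13:10, so n(H2O) = 5.969 × 10/13 = 4.591 mol.
Mass of H2O = 4.591 mol × 18.016 g/mol = 82.72 g.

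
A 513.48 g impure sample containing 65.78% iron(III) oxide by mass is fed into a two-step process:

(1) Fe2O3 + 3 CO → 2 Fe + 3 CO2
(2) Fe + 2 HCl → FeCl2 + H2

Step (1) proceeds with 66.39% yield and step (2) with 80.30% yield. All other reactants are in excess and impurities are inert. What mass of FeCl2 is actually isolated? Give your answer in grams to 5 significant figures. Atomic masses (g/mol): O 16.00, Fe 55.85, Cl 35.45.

285.83 g

Pure Fe2O3 = 513.48 × 0.6578 = 337.767 g.
M(Fe2O3) = 2(55.85) + 3(16.00) = 159.70 g/mol.
M(FeCl2) = 55.85 + 2(35.45) = 126.75 g/mol.
n(Fe2O3) = 337.767 / 159.70 = 2.11501 mol.
Step 1 (Fe2O3:Fe = 1:2): theoretical n(Fe) = 4.23002 mol; at 66.39% yield, n(Fe) = 2.80831 mol.
Step 2 (Fe:FeCl2 = 1:1): theoretical n(FeCl2) = 2.80831 mol, so theoretical mass = 2.80831 × 126.75 = 355.953 g.
At 80.30% yield, actual mass of FeCl2 = 355.953 × 0.8030 = 285.831 g.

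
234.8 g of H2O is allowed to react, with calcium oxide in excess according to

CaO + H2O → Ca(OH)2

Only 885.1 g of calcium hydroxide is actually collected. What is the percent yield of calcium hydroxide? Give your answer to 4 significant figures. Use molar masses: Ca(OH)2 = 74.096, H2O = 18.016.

n(H2O) = 234.80 g / 18.016 g/mol = 13.033 mol.
From the equation the H2O:Ca(OH)2 mole ratio is 1:1, so n(Ca(OH)2) = 13.033 × 1/1 = 13.033 mol.
Mass of Ca(OH)2 = 13.033 mol × 74.096 g/mol = 965.68 g.
This is the theoretical yield. Percent yield = 885.1 g / 965.68 g × 100% = 91.655%.

91.66 %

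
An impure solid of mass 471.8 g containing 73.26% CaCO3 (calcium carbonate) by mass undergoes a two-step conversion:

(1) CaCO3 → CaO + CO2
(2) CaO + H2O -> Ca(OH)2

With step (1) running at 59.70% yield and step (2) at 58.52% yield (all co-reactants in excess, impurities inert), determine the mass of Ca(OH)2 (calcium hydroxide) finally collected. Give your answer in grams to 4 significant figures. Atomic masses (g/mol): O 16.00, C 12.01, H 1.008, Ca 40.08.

Pure CaCO3 = 471.8 × 0.7326 = 345.64 g.
M(CaCO3) = 40.08 + 12.01 + 3(16.00) = 100.09 g/mol.
M(Ca(OH)2) = 40.08 + 2(16.00) + 2(1.008) = 74.096 g/mol.
n(CaCO3) = 345.64 / 100.09 = 3.4533 mol.
Step 1 (CaCO3:CaO = 1:1): theoretical n(CaO) = 3.4533 mol; at 59.70% yield, n(CaO) = 2.0616 mol.
Step 2 (CaO:Ca(OH)2 = 1:1): theoretical n(Ca(OH)2) = 2.0616 mol, so theoretical mass = 2.0616 × 74.096 = 152.76 g.
At 58.52% yield, actual mass of Ca(OH)2 = 152.76 × 0.5852 = 89.394 g.

89.39 g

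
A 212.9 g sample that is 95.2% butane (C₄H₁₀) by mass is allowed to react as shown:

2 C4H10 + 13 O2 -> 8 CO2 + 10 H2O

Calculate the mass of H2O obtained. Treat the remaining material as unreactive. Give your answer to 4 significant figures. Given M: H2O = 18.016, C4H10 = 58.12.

Mass of pure C4H10 = 212.9 g × 0.952 = 202.68 g.
n(C4H10) = 202.68 g / 58.12 g/mol = 3.4873 mol.
From the equation the C4H10:H2O mole ratio is 2:10, so n(H2O) = 3.4873 × 10/2 = 17.436 mol.
Mass of H2O = 17.436 mol × 18.016 g/mol = 314.13 g.

314.1 g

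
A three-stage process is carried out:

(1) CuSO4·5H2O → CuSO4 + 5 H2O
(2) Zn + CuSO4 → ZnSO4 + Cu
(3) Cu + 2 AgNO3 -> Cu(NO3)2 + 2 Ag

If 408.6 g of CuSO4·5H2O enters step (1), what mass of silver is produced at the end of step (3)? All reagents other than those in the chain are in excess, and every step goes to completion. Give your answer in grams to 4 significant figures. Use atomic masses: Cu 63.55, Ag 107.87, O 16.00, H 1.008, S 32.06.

353.0 g

M(CuSO4·5H2O) = 63.55 + 32.06 + 9(16.00) + 10(1.008) = 249.69 g/mol.
M(Ag) = 107.87 g/mol.
n(CuSO4·5H2O) = 408.6 / 249.69 = 1.6364 mol.
Reaction (1): CuSO4·5H2O→CuSO4 ratio 1:1 ⇒ n(CuSO4) = 1.6364 mol.
Reaction (2): CuSO4→Cu ratio 1:1 ⇒ n(Cu) = 1.6364 mol.
Reaction (3): Cu→Ag ratio 1:2 ⇒ n(Ag) = 3.2729 mol.
Mass of Ag = 3.2729 × 107.87 = 353.04 g.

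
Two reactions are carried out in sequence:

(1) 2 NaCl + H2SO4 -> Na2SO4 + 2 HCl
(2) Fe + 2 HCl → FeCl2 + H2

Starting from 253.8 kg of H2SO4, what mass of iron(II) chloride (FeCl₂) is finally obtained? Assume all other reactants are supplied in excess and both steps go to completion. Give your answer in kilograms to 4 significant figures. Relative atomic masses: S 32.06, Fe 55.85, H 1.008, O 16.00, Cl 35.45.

M(H2SO4) = 2(1.008) + 32.06 + 4(16.00) = 98.076 g/mol.
M(FeCl2) = 55.85 + 2(35.45) = 126.75 g/mol.
253.8 kg = 253800 g.
n(H2SO4) = 253800 / 98.076 = 2587.8 mol.
Step 1 gives a 1:2 ratio of H2SO4 to HCl, so n(HCl) = 5175.6 mol.
In step 2 the HCl:FeCl2 ratio is 2:1, so n(FeCl2) = 2587.8 mol.
Mass of FeCl2 = 2587.8 × 126.75 = 328000 g = 328.0 kg.

328.0 kg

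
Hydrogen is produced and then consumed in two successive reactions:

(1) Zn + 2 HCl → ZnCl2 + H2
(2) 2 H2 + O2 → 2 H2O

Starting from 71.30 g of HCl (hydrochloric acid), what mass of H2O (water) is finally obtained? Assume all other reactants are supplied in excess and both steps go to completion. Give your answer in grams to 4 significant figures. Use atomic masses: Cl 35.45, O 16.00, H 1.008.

17.62 g

M(HCl) = 1.008 + 35.45 = 36.458 g/mol.
M(H2O) = 2(1.008) + 16.00 = 18.016 g/mol.
n(HCl) = 71.300 / 36.458 = 1.9557 mol.
Step 1 gives a 2:1 ratio of HCl to H2, so n(H2) = 0.97784 mol.
In step 2 the H2:H2O ratio is 2:2, so n(H2O) = 0.97784 mol.
Mass of H2O = 0.97784 × 18.016 = 17.617 g.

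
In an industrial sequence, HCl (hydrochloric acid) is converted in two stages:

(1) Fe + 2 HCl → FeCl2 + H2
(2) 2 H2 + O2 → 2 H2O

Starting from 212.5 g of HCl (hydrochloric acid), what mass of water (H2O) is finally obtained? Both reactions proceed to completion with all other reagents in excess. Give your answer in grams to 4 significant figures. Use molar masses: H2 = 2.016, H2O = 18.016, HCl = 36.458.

52.50 g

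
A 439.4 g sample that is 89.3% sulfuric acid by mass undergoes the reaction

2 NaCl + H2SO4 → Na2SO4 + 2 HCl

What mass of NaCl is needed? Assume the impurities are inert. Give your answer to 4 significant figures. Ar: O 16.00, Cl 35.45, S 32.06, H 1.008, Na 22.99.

Mass of pure H2SO4 = 439.4 g × 0.893 = 392.38 g.
M(H2SO4) = 2(1.008) + 32.06 + 4(16.00) = 98.076 g/mol.
M(NaCl) = 22.99 + 35.45 = 58.44 g/mol.
n(H2SO4) = 392.38 g / 98.076 g/mol = 4.0008 mol.
From the equation the H2SO4:NaCl mole ratio is 1:2, so n(NaCl) = 4.0008 × 2/1 = 8.0016 mol.
Mass of NaCl = 8.0016 mol × 58.44 g/mol = 467.62 g.

467.6 g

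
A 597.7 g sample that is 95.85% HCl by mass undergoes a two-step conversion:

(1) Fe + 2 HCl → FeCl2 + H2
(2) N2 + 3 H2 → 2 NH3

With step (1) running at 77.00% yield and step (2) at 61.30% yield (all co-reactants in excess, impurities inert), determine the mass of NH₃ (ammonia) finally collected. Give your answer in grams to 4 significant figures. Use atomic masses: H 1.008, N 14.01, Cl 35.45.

42.11 g

Pure HCl = 597.7 × 0.9585 = 572.90 g.
M(HCl) = 1.008 + 35.45 = 36.458 g/mol.
M(NH3) = 14.01 + 3(1.008) = 17.034 g/mol.
n(HCl) = 572.90 / 36.458 = 15.714 mol.
Step 1 (HCl:H2 = 2:1): theoretical n(H2) = 7.8569 mol; at 77.00% yield, n(H2) = 6.0498 mol.
Step 2 (H2:NH3 = 3:2): theoretical n(NH3) = 4.0332 mol, so theoretical mass = 4.0332 × 17.034 = 68.702 g.
At 61.30% yield, actual mass of NH3 = 68.702 × 0.6130 = 42.114 g.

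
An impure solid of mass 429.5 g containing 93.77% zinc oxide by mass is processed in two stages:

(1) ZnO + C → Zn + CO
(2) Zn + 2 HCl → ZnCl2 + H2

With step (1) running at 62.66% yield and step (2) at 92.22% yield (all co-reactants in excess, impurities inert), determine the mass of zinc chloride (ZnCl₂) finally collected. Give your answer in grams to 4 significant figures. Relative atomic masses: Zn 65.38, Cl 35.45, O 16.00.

Pure ZnO = 429.5 × 0.9377 = 402.74 g.
M(ZnO) = 65.38 + 16.00 = 81.38 g/mol.
M(ZnCl2) = 65.38 + 2(35.45) = 136.28 g/mol.
n(ZnO) = 402.74 / 81.38 = 4.9489 mol.
Step 1 (ZnO:Zn = 1:1): theoretical n(Zn) = 4.9489 mol; at 62.66% yield, n(Zn) = 3.1010 mol.
Step 2 (Zn:ZnCl2 = 1:1): theoretical n(ZnCl2) = 3.1010 mol, so theoretical mass = 3.1010 × 136.28 = 422.60 g.
At 92.22% yield, actual mass of ZnCl2 = 422.60 × 0.9222 = 389.72 g.

389.7 g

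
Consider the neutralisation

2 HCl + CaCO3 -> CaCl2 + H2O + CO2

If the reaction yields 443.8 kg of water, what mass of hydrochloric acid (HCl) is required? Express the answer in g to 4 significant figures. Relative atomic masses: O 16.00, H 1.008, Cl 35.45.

1796000 g

M(H2O) = 2(1.008) + 16.00 = 18.016 g/mol.
M(HCl) = 1.008 + 35.45 = 36.458 g/mol.
Convert: 443.8 kg = 443800 g.
n(H2O) = 443800 g / 18.016 g/mol = 24634 mol.
From the equation the H2O:HCl mole ratio is 1:2, so n(HCl) = 24634 × 2/1 = 49267 mol.
Mass of HCl = 49267 mol × 36.458 g/mol = 1.7962 × 10^6 g.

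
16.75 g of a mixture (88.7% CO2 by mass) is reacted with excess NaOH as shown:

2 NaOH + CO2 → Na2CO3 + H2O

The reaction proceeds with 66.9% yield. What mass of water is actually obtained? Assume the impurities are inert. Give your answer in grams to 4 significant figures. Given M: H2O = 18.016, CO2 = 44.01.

4.069 g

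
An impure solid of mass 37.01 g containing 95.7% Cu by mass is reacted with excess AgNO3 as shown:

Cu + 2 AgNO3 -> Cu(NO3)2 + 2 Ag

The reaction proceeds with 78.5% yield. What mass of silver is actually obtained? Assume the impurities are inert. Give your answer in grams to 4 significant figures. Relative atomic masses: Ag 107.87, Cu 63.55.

Pure Cu available = 37.01 g × 0.957 = 35.419 g.
M(Cu) = 63.55 g/mol.
M(Ag) = 107.87 g/mol.
n(Cu) = 35.419 g / 63.55 g/mol = 0.55733 mol.
From the equation the Cu:Ag mole ratio is 1:2, so n(Ag) = 0.55733 × 2/1 = 1.1147 mol.
Mass of Ag = 1.1147 mol × 107.87 g/mol = 120.24 g.
Actual mass collected = 120.24 g × 0.785 = 94.388 g.

94.39 g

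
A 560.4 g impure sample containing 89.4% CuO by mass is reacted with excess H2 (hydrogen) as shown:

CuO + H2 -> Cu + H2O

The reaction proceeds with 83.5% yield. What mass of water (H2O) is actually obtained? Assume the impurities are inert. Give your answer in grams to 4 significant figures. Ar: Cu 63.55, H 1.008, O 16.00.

94.74 g

Pure CuO available = 560.4 g × 0.894 = 501.00 g.
M(CuO) = 63.55 + 16.00 = 79.55 g/mol.
M(H2O) = 2(1.008) + 16.00 = 18.016 g/mol.
n(CuO) = 501.00 g / 79.55 g/mol = 6.2979 mol.
From the equation the CuO:H2O mole ratio is 1:1, so n(H2O) = 6.2979 × 1/1 = 6.2979 mol.
Mass of H2O = 6.2979 mol × 18.016 g/mol = 113.46 g.
Actual mass collected = 113.46 g × 0.835 = 94.742 g.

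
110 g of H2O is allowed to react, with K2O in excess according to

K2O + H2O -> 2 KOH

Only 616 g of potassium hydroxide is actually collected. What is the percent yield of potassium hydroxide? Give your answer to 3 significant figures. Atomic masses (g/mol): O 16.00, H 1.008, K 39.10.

89.9 %

M(H2O) = 2(1.008) + 16.00 = 18.016 g/mol.
M(KOH) = 39.10 + 16.00 + 1.008 = 56.108 g/mol.
n(H2O) = 110.0 g / 18.016 g/mol = 6.106 mol.
From the equation the H2O:KOH mole ratio is 1:2, so n(KOH) = 6.106 × 2/1 = 12.21 mol.
Mass of KOH = 12.21 mol × 56.108 g/mol = 685.2 g.
This is the theoretical yield. Percent yield = 616 g / 685.2 g × 100% = 89.91%.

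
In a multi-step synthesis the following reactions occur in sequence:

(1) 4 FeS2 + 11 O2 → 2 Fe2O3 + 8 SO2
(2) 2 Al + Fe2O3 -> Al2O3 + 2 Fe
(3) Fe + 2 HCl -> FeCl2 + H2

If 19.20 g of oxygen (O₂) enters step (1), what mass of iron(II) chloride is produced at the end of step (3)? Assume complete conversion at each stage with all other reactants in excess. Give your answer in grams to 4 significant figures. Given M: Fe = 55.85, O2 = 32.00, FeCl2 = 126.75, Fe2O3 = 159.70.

27.65 g

n(O2) = 19.20 / 32.00 = 0.60000 mol.
Reaction (1): O2→Fe2O3 ratio 11:2 ⇒ n(Fe2O3) = 0.10909 mol.
Reaction (2): Fe2O3→Fe ratio 1:2 ⇒ n(Fe) = 0.21818 mol.
Reaction (3): Fe→FeCl2 ratio 1:1 ⇒ n(FeCl2) = 0.21818 mol.
Mass of FeCl2 = 0.21818 × 126.75 = 27.655 g.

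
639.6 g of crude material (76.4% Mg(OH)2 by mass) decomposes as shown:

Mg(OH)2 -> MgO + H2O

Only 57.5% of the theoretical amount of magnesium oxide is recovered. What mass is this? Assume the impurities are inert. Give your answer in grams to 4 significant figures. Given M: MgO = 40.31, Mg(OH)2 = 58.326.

194.2 g

Pure Mg(OH)2 available = 639.6 g × 0.764 = 488.65 g.
n(Mg(OH)2) = 488.65 g / 58.326 g/mol = 8.3780 mol.
From the equation the Mg(OH)2:MgO mole ratio is 1:1, so n(MgO) = 8.3780 × 1/1 = 8.3780 mol.
Mass of MgO = 8.3780 mol × 40.31 g/mol = 337.72 g.
Actual mass collected = 337.72 g × 0.575 = 194.19 g.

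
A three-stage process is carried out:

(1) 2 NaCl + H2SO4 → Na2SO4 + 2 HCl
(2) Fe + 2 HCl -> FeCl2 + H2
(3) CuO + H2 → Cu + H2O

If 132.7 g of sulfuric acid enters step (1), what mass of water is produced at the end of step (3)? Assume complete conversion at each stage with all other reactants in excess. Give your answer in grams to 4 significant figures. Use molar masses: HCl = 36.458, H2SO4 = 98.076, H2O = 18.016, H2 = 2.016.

n(H2SO4) = 132.7 / 98.076 = 1.3530 mol.
Reaction (1): H2SO4→HCl ratio 1:2 ⇒ n(HCl) = 2.7061 mol.
Reaction (2): HCl→H2 ratio 2:1 ⇒ n(H2) = 1.3530 mol.
Reaction (3): H2→H2O ratio 1:1 ⇒ n(H2O) = 1.3530 mol.
Mass of H2O = 1.3530 × 18.016 = 24.376 g.

24.38 g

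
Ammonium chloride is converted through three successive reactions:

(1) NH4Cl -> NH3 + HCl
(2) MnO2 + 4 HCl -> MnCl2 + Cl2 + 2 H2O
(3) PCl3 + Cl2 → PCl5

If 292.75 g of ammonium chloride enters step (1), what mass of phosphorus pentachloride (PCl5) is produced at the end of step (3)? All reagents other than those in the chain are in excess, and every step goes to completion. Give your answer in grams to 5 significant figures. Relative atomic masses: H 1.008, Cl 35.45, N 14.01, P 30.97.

284.89 g

M(NH4Cl) = 14.01 + 4(1.008) + 35.45 = 53.492 g/mol.
M(PCl5) = 30.97 + 5(35.45) = 208.22 g/mol.
n(NH4Cl) = 292.75 / 53.492 = 5.47278 mol.
Reaction (1): NH4Cl→HCl ratio 1:1 ⇒ n(HCl) = 5.47278 mol.
Reaction (2): HCl→Cl2 ratio 4:1 ⇒ n(Cl2) = 1.36820 mol.
Reaction (3): Cl2→PCl5 ratio 1:1 ⇒ n(PCl5) = 1.36820 mol.
Mass of PCl5 = 1.36820 × 208.22 = 284.886 g.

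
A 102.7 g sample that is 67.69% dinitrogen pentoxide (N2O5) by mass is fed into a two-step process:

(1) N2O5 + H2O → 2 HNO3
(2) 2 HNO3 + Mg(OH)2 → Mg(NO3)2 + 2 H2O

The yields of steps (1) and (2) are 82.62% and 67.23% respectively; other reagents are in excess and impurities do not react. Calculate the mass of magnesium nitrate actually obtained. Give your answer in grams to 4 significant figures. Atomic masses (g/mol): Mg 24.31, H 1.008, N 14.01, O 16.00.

Pure N2O5 = 102.7 × 0.6769 = 69.518 g.
M(N2O5) = 2(14.01) + 5(16.00) = 108.02 g/mol.
M(Mg(NO3)2) = 24.31 + 2(14.01) + 6(16.00) = 148.33 g/mol.
n(N2O5) = 69.518 / 108.02 = 0.64356 mol.
Step 1 (N2O5:HNO3 = 1:2): theoretical n(HNO3) = 1.2871 mol; at 82.62% yield, n(HNO3) = 1.0634 mol.
Step 2 (HNO3:Mg(NO3)2 = 2:1): theoretical n(Mg(NO3)2) = 0.53171 mol, so theoretical mass = 0.53171 × 148.33 = 78.869 g.
At 67.23% yield, actual mass of Mg(NO3)2 = 78.869 × 0.6723 = 53.023 g.

53.02 g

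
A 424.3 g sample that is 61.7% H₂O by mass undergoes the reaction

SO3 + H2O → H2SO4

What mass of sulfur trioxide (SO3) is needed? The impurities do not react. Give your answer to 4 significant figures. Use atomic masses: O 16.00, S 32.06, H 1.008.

1163 g

Mass of pure H2O = 424.3 g × 0.617 = 261.79 g.
M(H2O) = 2(1.008) + 16.00 = 18.016 g/mol.
M(SO3) = 32.06 + 3(16.00) = 80.06 g/mol.
n(H2O) = 261.79 g / 18.016 g/mol = 14.531 mol.
From the equation the H2O:SO3 mole ratio is 1:1, so n(SO3) = 14.531 × 1/1 = 14.531 mol.
Mass of SO3 = 14.531 mol × 80.06 g/mol = 1163.4 g.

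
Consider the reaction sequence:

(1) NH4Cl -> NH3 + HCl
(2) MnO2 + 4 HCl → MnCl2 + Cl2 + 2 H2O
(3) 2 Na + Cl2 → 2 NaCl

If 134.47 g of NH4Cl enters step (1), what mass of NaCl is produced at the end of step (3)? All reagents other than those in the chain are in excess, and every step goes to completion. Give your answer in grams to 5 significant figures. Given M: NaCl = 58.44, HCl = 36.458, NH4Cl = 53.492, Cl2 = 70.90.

n(NH4Cl) = 134.47 / 53.492 = 2.51383 mol.
Reaction (1): NH4Cl→HCl ratio 1:1 ⇒ n(HCl) = 2.51383 mol.
Reaction (2): HCl→Cl2 ratio 4:1 ⇒ n(Cl2) = 0.628458 mol.
Reaction (3): Cl2→NaCl ratio 1:2 ⇒ n(NaCl) = 1.25692 mol.
Mass of NaCl = 1.25692 × 58.44 = 73.4542 g.

73.454 g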